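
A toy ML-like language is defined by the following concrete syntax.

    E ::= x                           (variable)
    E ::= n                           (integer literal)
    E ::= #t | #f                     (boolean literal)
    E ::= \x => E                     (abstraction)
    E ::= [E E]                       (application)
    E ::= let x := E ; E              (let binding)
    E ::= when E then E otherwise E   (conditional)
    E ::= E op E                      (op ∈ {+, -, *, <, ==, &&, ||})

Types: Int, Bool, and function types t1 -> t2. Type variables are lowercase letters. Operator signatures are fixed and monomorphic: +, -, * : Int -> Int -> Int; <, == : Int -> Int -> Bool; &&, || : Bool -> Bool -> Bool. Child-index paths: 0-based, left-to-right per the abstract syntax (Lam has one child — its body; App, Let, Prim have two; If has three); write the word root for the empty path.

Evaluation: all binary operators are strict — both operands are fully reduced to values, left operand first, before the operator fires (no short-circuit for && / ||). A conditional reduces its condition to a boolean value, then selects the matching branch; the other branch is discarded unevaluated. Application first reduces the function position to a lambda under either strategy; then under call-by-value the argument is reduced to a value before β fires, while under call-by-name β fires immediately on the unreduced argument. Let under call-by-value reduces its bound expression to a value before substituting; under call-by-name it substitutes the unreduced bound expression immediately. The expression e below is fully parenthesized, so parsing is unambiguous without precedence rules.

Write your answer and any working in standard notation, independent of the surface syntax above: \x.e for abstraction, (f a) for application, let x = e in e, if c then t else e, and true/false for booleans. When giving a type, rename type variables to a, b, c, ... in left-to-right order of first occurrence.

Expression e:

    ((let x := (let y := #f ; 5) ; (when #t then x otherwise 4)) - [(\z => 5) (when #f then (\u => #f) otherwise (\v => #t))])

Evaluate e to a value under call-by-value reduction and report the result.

Answer: 0

Working:
step 0: ((let x = (let y = false in 5) in (if true then x else 4)) - ((\z.5) (if false then (\u.false) else (\v.true))))
step 1: [let@0.0] ((let x = 5 in (if true then x else 4)) - ((\z.5) (if false then (\u.false) else (\v.true))))
step 2: [let@0] ((if true then 5 else 4) - ((\z.5) (if false then (\u.false) else (\v.true))))
step 3: [if@0] (5 - ((\z.5) (if false then (\u.false) else (\v.true))))
step 4: [if@1.1] (5 - ((\z.5) (\v.true)))
step 5: [beta@1] (5 - 5)
step 6: [delta@root] 0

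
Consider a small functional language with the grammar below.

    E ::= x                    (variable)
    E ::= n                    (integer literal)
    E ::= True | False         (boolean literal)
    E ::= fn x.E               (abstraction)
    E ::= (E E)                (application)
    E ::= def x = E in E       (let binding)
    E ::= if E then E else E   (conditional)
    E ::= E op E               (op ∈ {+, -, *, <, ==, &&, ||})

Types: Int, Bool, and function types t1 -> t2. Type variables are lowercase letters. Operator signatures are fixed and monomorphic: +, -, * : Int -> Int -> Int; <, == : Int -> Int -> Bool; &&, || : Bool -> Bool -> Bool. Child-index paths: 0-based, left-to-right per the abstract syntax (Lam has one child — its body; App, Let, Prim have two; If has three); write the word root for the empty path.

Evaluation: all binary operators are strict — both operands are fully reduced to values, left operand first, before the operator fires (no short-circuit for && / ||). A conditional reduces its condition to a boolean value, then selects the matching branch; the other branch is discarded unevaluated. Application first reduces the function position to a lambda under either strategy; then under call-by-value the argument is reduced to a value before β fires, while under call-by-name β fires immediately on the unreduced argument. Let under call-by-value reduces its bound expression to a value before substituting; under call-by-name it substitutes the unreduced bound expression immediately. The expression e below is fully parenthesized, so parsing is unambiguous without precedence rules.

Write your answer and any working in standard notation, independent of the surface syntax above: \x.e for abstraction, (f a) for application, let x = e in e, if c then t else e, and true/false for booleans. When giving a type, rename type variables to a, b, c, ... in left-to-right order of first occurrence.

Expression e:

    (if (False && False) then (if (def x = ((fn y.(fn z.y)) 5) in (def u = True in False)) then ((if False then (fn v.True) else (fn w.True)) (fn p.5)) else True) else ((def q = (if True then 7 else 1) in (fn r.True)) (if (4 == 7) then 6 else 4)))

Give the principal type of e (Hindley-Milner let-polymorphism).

Trace:
  unify Bool ~ Bool
  unify Bool ~ Bool
  unify Bool ~ Bool
y : a
\z._ : b -> a
\y._ : a -> b -> a
  unify a -> b -> a ~ Int -> c
  unify a ~ Int
  unify b -> Int ~ c
_ _ : b -> Int
let x : forall. b -> Int
let u : Bool
  unify Bool ~ Bool
  unify Bool ~ Bool
\v._ : d -> Bool
\w._ : e -> Bool
  unify d -> Bool ~ e -> Bool
  unify d ~ e
  unify Bool ~ Bool
\p._ : f -> Int
  unify e -> Bool ~ (f -> Int) -> g
  unify e ~ f -> Int
  unify Bool ~ g
_ _ : Bool
  unify Bool ~ Bool
  unify Bool ~ Bool
  unify Int ~ Int
let q : Int
\r._ : h -> Bool
  unify Int ~ Int
  unify Int ~ Int
  unify Bool ~ Bool
  unify Int ~ Int
  unify h -> Bool ~ Int -> i
  unify h ~ Int
  unify Bool ~ i
_ _ : Bool
  unify Bool ~ Bool

Answer: Bool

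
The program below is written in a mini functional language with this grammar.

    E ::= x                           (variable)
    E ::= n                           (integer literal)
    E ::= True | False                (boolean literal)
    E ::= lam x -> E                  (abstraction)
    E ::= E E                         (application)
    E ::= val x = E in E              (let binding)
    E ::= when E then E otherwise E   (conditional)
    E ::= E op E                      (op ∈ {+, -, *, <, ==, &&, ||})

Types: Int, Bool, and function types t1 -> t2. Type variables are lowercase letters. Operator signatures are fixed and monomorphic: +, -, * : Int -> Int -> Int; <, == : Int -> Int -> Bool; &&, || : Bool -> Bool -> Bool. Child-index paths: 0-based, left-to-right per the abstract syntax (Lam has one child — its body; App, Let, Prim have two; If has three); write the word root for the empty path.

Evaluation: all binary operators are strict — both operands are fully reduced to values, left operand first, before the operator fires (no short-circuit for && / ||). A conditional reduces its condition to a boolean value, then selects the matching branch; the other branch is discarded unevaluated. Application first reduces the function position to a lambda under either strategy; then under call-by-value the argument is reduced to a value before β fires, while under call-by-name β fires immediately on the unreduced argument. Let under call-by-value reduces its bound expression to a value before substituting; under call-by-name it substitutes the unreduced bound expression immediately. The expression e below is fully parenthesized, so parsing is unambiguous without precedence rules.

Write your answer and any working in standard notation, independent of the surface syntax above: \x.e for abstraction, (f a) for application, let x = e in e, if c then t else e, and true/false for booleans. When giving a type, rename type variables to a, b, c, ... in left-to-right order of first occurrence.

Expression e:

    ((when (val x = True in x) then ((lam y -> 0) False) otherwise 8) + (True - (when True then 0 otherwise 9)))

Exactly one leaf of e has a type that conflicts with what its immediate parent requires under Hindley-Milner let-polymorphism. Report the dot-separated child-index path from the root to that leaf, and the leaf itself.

Derivation:
let x : Bool
x : Bool
  unify Bool ~ Bool
\y._ : a -> Int
  unify a -> Int ~ Bool -> b
  unify a ~ Bool
  unify Int ~ b
_ _ : Int
  unify Int ~ Int
  unify Int ~ Int
  unify Bool ~ Int
  FAIL: mismatch Bool ~ Int

Answer: 1.0 : true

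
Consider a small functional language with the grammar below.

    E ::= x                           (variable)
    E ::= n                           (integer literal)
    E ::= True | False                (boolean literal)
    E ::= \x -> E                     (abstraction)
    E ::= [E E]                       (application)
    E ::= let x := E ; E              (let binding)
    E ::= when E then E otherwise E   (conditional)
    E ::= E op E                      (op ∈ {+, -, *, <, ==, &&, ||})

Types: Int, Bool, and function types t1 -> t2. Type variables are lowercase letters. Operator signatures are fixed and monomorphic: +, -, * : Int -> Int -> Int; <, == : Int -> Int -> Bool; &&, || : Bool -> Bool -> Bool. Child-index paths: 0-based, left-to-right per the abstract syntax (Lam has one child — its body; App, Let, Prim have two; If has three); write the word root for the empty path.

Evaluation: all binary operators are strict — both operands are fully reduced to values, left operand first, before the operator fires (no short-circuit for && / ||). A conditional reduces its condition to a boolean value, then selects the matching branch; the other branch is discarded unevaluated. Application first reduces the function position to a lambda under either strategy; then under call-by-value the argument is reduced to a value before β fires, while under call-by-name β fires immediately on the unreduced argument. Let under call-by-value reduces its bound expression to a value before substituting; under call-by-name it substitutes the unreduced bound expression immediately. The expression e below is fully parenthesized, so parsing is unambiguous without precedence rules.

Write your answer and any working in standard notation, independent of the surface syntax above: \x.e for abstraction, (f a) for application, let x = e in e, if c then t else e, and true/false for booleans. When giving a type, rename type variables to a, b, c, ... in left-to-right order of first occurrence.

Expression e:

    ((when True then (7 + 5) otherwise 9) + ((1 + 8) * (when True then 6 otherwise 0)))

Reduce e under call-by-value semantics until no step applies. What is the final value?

Trace:
step 0: ((if true then (7 + 5) else 9) + ((1 + 8) * (if true then 6 else 0)))
step 1: [if@0] ((7 + 5) + ((1 + 8) * (if true then 6 else 0)))
step 2: [delta@0] (12 + ((1 + 8) * (if true then 6 else 0)))
step 3: [delta@1.0] (12 + (9 * (if true then 6 else 0)))
step 4: [if@1.1] (12 + (9 * 6))
step 5: [delta@1] (12 + 54)
step 6: [delta@root] 66

Answer: 66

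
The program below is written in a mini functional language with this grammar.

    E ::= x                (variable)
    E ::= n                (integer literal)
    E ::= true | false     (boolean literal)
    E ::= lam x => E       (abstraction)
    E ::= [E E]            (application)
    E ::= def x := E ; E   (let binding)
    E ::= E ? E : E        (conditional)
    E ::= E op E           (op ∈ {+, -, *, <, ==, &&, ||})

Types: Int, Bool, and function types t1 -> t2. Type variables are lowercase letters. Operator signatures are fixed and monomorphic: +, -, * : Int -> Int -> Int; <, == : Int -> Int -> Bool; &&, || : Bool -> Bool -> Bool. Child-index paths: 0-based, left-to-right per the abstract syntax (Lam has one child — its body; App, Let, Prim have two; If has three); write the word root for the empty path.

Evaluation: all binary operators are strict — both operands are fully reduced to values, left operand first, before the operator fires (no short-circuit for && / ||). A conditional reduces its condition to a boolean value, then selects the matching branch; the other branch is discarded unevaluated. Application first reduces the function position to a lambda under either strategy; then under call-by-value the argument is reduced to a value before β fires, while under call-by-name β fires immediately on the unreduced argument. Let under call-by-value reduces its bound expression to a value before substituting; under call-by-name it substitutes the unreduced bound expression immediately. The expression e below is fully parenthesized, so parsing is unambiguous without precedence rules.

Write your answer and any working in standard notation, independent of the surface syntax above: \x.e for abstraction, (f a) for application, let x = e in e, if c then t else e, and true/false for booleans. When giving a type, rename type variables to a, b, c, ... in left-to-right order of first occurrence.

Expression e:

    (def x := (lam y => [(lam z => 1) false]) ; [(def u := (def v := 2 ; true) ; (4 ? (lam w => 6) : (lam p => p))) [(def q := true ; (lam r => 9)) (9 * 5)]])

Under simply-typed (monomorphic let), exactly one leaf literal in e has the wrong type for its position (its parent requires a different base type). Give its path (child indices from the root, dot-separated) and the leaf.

Answer: 1.0.1.0 : 4

Working:
\z._ : b -> Int
  unify b -> Int ~ Bool -> c
  unify b ~ Bool
  unify Int ~ c
_ _ : Int
\y._ : a -> Int
let x : a -> Int
let v : Int
let u : Bool
  unify Int ~ Bool
  FAIL: mismatch Int ~ Bool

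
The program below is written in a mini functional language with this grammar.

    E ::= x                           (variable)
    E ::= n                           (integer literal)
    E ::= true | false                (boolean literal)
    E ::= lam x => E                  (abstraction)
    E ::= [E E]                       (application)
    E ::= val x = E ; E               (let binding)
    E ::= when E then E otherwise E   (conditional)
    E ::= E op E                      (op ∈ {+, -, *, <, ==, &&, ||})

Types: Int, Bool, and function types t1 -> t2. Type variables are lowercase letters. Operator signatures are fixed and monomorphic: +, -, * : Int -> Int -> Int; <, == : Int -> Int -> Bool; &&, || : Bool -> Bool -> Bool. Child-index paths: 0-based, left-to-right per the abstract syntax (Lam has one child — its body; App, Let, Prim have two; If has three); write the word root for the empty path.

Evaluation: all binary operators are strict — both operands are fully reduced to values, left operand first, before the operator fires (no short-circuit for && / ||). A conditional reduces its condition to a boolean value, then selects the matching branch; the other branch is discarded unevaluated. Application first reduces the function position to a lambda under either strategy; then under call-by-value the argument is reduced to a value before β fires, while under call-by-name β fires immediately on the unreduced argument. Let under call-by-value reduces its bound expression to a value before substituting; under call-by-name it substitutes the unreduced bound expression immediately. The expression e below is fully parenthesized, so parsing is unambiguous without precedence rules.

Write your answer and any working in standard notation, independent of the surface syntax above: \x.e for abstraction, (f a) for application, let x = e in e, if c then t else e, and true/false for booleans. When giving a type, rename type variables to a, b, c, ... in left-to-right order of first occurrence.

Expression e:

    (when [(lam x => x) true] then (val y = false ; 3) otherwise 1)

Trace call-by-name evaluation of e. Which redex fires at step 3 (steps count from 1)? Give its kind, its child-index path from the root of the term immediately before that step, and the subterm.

Trace:
step 0: (if ((\x.x) true) then (let y = false in 3) else 1)
step 1: [beta@0] (if true then (let y = false in 3) else 1)
step 2: [if@root] (let y = false in 3)
step 3: [let@root] 3

Answer: let at root : (let y = false in 3)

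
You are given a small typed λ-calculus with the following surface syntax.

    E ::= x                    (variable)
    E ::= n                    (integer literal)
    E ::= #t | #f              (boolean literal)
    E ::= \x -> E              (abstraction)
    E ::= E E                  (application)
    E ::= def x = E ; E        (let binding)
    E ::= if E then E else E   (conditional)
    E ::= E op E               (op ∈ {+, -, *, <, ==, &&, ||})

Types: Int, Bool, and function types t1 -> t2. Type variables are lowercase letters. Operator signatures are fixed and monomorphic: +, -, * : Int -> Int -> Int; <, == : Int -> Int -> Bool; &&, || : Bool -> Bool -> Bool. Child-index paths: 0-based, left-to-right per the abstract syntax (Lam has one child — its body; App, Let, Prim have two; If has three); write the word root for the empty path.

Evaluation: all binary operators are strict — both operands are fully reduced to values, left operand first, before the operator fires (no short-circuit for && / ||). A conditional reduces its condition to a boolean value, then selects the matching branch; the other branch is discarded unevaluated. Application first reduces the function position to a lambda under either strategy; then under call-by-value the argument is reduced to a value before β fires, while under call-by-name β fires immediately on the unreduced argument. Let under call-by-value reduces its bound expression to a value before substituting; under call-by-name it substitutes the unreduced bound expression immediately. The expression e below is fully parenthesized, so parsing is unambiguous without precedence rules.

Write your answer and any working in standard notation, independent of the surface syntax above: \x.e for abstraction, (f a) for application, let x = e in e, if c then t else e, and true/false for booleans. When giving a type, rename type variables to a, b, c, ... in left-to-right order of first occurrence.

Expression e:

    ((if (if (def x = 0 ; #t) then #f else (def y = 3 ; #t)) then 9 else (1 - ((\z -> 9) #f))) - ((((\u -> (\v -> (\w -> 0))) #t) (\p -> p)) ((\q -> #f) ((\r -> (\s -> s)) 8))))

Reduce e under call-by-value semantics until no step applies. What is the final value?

Answer: -8

Working:
step 0: ((if (if (let x = 0 in true) then false else (let y = 3 in true)) then 9 else (1 - ((\z.9) false))) - ((((\u.(\v.(\w.0))) true) (\p.p)) ((\q.false) ((\r.(\s.s)) 8))))
step 1: [let@0.0.0] ((if (if true then false else (let y = 3 in true)) then 9 else (1 - ((\z.9) false))) - ((((\u.(\v.(\w.0))) true) (\p.p)) ((\q.false) ((\r.(\s.s)) 8))))
step 2: [if@0.0] ((if false then 9 else (1 - ((\z.9) false))) - ((((\u.(\v.(\w.0))) true) (\p.p)) ((\q.false) ((\r.(\s.s)) 8))))
step 3: [if@0] ((1 - ((\z.9) false)) - ((((\u.(\v.(\w.0))) true) (\p.p)) ((\q.false) ((\r.(\s.s)) 8))))
step 4: [beta@0.1] ((1 - 9) - ((((\u.(\v.(\w.0))) true) (\p.p)) ((\q.false) ((\r.(\s.s)) 8))))
step 5: [delta@0] (-8 - ((((\u.(\v.(\w.0))) true) (\p.p)) ((\q.false) ((\r.(\s.s)) 8))))
step 6: [beta@1.0.0] (-8 - (((\v.(\w.0)) (\p.p)) ((\q.false) ((\r.(\s.s)) 8))))
step 7: [beta@1.0] (-8 - ((\w.0) ((\q.false) ((\r.(\s.s)) 8))))
step 8: [beta@1.1.1] (-8 - ((\w.0) ((\q.false) (\s.s))))
step 9: [beta@1.1] (-8 - ((\w.0) false))
step 10: [beta@1] (-8 - 0)
step 11: [delta@root] -8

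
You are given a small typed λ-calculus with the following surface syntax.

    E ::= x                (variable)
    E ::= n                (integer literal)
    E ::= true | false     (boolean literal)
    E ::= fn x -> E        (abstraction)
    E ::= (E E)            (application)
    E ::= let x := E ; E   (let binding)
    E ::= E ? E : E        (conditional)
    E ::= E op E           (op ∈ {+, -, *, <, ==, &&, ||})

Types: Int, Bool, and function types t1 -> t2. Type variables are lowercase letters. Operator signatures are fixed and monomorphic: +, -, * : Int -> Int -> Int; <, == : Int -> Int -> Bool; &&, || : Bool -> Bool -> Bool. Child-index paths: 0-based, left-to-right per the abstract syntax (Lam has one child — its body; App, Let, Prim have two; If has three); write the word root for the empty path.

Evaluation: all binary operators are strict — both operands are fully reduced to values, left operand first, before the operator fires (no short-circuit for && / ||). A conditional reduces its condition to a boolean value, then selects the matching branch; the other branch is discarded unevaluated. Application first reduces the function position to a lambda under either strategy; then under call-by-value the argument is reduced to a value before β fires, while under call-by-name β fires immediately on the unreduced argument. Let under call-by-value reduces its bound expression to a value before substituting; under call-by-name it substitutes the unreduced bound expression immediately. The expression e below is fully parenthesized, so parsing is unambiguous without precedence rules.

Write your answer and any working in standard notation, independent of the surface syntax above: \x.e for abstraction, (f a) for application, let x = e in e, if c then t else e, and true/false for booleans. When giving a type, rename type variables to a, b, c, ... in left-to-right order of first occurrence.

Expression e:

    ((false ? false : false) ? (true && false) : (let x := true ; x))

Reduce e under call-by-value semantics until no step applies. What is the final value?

Answer: true

Trace:
step 0: (if (if false then false else false) then (true && false) else (let x = true in x))
step 1: [if@0] (if false then (true && false) else (let x = true in x))
step 2: [if@root] (let x = true in x)
step 3: [let@root] true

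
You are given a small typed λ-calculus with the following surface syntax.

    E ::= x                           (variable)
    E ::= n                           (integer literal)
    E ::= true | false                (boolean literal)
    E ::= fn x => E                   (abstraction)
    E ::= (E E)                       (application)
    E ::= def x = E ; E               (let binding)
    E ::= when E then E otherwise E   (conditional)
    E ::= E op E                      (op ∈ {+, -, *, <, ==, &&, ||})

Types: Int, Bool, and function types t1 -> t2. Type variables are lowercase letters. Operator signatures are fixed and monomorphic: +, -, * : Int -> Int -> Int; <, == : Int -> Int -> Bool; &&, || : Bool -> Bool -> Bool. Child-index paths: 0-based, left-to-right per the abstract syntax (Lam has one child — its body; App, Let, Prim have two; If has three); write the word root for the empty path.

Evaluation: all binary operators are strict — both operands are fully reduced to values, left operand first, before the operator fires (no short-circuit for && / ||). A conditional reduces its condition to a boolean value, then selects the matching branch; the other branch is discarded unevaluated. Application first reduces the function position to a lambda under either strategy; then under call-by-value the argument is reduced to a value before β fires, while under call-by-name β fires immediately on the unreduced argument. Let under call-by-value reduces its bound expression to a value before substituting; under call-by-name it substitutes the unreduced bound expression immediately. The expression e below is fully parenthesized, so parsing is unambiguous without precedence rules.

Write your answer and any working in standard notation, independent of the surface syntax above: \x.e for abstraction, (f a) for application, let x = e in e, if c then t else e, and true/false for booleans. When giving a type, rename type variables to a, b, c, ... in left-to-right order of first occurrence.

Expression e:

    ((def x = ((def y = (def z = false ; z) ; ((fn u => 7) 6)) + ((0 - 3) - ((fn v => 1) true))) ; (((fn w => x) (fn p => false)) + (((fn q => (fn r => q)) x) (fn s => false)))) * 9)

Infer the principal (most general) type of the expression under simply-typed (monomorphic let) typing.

Answer: Int

Working:
let z : Bool
z : Bool
let y : Bool
\u._ : a -> Int
  unify a -> Int ~ Int -> b
  unify a ~ Int
  unify Int ~ b
_ _ : Int
  unify Int ~ Int
  unify Int ~ Int
  unify Int ~ Int
  unify Int ~ Int
\v._ : c -> Int
  unify c -> Int ~ Bool -> d
  unify c ~ Bool
  unify Int ~ d
_ _ : Int
  unify Int ~ Int
  unify Int ~ Int
let x : Int
x : Int
\w._ : e -> Int
\p._ : f -> Bool
  unify e -> Int ~ (f -> Bool) -> g
  unify e ~ f -> Bool
  unify Int ~ g
_ _ : Int
  unify Int ~ Int
q : h
\r._ : i -> h
\q._ : h -> i -> h
x : Int
  unify h -> i -> h ~ Int -> j
  unify h ~ Int
  unify i -> Int ~ j
_ _ : i -> Int
\s._ : k -> Bool
  unify i -> Int ~ (k -> Bool) -> l
  unify i ~ k -> Bool
  unify Int ~ l
_ _ : Int
  unify Int ~ Int
  unify Int ~ Int
  unify Int ~ Int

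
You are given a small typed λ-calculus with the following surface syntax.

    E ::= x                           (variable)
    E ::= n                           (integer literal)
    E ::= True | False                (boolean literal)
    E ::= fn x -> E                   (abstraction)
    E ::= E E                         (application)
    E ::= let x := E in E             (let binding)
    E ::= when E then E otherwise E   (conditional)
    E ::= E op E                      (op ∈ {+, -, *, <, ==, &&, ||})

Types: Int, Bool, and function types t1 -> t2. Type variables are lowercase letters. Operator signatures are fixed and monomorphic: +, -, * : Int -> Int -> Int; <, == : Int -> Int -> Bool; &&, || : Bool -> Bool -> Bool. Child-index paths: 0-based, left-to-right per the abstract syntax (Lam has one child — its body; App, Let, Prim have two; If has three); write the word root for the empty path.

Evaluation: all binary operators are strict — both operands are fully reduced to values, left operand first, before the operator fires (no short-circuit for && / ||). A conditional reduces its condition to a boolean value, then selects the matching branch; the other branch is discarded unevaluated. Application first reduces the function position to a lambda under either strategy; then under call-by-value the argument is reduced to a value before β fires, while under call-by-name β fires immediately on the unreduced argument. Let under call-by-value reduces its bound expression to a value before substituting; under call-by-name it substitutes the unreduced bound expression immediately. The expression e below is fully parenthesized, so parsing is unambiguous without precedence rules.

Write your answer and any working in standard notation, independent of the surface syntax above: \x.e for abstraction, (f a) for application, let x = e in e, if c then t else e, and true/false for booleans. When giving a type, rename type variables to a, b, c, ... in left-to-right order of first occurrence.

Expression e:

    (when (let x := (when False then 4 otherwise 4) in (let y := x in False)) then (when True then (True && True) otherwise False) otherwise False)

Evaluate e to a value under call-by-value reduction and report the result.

Derivation:
step 0: (if (let x = (if false then 4 else 4) in (let y = x in false)) then (if true then (true && true) else false) else false)
step 1: [if@0.0] (if (let x = 4 in (let y = x in false)) then (if true then (true && true) else false) else false)
step 2: [let@0] (if (let y = 4 in false) then (if true then (true && true) else false) else false)
step 3: [let@0] (if false then (if true then (true && true) else false) else false)
step 4: [if@root] false

Answer: false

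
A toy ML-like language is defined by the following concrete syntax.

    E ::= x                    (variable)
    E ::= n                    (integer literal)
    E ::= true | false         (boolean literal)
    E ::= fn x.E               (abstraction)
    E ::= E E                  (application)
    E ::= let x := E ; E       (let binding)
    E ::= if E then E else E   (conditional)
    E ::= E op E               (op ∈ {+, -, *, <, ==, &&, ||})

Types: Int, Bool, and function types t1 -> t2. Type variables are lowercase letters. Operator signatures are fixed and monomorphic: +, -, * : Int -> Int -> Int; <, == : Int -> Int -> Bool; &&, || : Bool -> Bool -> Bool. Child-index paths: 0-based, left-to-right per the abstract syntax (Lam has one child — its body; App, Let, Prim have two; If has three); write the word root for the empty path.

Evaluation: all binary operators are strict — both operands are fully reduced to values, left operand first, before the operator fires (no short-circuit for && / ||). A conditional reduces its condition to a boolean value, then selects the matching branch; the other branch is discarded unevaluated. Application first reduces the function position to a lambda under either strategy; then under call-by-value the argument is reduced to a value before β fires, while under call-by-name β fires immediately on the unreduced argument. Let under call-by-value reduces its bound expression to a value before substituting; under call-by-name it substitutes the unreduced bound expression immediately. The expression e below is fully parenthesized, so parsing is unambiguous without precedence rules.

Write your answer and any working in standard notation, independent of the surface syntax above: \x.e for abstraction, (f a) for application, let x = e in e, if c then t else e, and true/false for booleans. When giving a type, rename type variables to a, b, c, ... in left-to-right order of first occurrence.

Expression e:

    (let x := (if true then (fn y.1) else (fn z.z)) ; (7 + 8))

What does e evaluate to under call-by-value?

Derivation:
step 0: (let x = (if true then (\y.1) else (\z.z)) in (7 + 8))
step 1: [if@0] (let x = (\y.1) in (7 + 8))
step 2: [let@root] (7 + 8)
step 3: [delta@root] 15

Answer: 15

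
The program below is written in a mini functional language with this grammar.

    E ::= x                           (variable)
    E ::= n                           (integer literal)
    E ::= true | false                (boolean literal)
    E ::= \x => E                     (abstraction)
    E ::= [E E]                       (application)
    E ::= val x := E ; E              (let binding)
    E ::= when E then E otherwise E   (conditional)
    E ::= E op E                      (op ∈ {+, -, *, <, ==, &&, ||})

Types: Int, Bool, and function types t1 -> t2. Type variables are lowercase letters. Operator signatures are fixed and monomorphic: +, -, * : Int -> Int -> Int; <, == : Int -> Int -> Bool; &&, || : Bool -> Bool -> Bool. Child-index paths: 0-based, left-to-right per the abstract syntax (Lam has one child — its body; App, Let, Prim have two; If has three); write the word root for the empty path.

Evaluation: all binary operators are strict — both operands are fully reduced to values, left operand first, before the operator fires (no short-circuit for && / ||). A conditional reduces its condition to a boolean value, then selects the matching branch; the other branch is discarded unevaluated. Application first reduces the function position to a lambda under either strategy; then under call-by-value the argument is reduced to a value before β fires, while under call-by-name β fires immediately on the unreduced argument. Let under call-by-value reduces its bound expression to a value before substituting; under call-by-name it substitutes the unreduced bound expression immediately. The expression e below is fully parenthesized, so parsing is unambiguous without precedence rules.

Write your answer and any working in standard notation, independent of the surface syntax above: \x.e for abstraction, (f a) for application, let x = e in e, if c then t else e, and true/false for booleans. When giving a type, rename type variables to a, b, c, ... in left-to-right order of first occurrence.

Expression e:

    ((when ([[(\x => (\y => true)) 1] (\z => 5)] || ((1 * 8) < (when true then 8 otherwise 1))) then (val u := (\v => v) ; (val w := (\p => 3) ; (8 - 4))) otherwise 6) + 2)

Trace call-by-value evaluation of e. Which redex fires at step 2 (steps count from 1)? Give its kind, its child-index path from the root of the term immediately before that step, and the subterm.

Working:
step 0: ((if ((((\x.(\y.true)) 1) (\z.5)) || ((1 * 8) < (if true then 8 else 1))) then (let u = (\v.v) in (let w = (\p.3) in (8 - 4))) else 6) + 2)
step 1: [beta@0.0.0.0] ((if (((\y.true) (\z.5)) || ((1 * 8) < (if true then 8 else 1))) then (let u = (\v.v) in (let w = (\p.3) in (8 - 4))) else 6) + 2)
step 2: [beta@0.0.0] ((if (true || ((1 * 8) < (if true then 8 else 1))) then (let u = (\v.v) in (let w = (\p.3) in (8 - 4))) else 6) + 2)

Answer: beta at 0.0.0 : ((\y.true) (\z.5))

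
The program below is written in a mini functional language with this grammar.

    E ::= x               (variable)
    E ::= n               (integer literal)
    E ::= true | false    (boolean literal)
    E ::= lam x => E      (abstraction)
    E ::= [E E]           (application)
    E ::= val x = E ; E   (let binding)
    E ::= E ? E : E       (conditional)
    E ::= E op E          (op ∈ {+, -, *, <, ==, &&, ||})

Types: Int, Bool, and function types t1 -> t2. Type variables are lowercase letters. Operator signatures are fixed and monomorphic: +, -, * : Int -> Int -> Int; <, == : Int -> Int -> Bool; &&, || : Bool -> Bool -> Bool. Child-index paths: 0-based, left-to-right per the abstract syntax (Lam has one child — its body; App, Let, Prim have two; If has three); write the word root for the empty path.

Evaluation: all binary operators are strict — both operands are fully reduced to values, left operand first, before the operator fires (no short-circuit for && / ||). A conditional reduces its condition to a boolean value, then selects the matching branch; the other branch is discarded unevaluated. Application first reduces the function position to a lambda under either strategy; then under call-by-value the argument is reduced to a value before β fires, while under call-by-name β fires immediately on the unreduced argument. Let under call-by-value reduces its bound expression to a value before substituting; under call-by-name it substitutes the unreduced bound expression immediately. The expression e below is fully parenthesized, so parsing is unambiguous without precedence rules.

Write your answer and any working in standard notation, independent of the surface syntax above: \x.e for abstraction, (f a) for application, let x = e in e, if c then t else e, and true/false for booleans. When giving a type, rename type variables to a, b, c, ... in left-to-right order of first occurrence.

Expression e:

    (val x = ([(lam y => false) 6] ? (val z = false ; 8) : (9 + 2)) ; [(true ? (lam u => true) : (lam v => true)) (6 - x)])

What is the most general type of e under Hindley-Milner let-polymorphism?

Trace:
\y._ : a -> Bool
  unify a -> Bool ~ Int -> b
  unify a ~ Int
  unify Bool ~ b
_ _ : Bool
  unify Bool ~ Bool
let z : Bool
  unify Int ~ Int
  unify Int ~ Int
  unify Int ~ Int
let x : Int
  unify Bool ~ Bool
\u._ : c -> Bool
\v._ : d -> Bool
  unify c -> Bool ~ d -> Bool
  unify c ~ d
  unify Bool ~ Bool
  unify Int ~ Int
x : Int
  unify Int ~ Int
  unify d -> Bool ~ Int -> e
  unify d ~ Int
  unify Bool ~ e
_ _ : Bool

Answer: Bool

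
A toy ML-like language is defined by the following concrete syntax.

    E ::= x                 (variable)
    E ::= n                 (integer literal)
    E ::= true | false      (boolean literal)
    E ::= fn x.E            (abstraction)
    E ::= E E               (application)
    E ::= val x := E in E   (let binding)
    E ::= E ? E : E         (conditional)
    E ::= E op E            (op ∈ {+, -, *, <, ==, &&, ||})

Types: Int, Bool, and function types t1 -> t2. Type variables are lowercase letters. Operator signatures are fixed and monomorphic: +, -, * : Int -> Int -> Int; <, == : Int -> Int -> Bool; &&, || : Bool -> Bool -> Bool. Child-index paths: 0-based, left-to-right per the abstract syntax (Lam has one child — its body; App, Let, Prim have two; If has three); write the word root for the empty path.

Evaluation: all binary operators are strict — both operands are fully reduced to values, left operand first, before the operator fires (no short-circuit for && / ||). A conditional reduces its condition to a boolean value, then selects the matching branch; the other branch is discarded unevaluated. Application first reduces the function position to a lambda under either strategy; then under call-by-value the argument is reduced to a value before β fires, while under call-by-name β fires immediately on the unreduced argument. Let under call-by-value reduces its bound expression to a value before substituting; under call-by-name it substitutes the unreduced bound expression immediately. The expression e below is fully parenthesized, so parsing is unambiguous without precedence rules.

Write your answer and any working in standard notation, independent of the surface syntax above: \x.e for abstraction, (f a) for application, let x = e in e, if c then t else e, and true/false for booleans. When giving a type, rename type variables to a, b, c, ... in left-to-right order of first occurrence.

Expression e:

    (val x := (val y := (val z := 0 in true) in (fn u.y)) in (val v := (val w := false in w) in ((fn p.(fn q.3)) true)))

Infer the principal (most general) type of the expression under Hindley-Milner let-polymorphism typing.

Derivation:
let z : Int
let y : Bool
y : Bool
\u._ : a -> Bool
let x : forall. a -> Bool
let w : Bool
w : Bool
let v : Bool
\q._ : c -> Int
\p._ : b -> c -> Int
  unify b -> c -> Int ~ Bool -> d
  unify b ~ Bool
  unify c -> Int ~ d
_ _ : c -> Int

Answer: a -> Int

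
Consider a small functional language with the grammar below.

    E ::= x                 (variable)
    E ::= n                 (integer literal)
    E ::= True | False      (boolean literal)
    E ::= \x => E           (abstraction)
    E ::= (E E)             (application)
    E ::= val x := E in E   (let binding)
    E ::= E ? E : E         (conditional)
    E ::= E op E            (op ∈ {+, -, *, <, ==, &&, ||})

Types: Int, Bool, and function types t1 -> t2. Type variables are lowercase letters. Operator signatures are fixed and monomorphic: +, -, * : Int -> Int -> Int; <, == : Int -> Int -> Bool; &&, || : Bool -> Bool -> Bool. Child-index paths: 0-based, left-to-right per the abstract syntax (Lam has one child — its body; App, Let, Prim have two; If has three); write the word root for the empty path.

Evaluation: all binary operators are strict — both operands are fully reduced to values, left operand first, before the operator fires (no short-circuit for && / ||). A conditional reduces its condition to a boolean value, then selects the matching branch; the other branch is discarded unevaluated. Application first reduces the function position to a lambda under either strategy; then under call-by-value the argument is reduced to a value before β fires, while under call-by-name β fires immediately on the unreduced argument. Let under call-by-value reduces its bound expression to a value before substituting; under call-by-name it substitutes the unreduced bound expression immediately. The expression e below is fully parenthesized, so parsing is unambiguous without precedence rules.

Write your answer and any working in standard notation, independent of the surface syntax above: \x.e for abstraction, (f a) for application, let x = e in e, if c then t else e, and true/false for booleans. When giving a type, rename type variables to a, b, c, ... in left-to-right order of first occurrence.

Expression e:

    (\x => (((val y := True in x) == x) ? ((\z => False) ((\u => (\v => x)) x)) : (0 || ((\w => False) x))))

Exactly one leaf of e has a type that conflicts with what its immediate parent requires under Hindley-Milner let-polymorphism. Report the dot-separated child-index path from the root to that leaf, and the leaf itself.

Working:
let y : Bool
x : a
  unify a ~ Int
x : Int
  unify Int ~ Int
  unify Bool ~ Bool
\z._ : b -> Bool
x : Int
\v._ : d -> Int
\u._ : c -> d -> Int
x : Int
  unify c -> d -> Int ~ Int -> e
  unify c ~ Int
  unify d -> Int ~ e
_ _ : d -> Int
  unify b -> Bool ~ (d -> Int) -> f
  unify b ~ d -> Int
  unify Bool ~ f
_ _ : Bool
  unify Int ~ Bool
  FAIL: mismatch Int ~ Bool

Answer: 0.2.0 : 0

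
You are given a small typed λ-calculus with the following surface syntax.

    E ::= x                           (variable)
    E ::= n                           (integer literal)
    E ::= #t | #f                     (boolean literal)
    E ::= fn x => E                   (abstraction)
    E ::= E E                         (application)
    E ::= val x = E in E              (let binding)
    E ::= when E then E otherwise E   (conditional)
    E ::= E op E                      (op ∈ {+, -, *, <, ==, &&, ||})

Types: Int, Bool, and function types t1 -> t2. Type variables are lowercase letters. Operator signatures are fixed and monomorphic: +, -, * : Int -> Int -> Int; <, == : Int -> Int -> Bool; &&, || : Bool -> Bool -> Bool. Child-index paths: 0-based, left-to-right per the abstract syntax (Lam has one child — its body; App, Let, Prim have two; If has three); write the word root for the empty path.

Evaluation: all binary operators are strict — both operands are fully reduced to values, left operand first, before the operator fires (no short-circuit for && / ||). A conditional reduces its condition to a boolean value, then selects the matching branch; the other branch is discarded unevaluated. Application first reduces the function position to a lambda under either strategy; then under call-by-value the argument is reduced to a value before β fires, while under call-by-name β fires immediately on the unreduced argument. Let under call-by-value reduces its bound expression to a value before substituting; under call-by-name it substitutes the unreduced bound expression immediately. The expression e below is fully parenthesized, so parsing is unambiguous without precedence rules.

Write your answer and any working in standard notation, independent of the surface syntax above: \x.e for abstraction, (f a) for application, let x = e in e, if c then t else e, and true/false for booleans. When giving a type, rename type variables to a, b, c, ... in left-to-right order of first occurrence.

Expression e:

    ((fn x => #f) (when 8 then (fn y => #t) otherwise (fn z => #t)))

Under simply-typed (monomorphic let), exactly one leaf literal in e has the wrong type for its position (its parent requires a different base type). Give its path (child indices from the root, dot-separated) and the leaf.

Trace:
\x._ : a -> Bool
  unify Int ~ Bool
  FAIL: mismatch Int ~ Bool

Answer: 1.0 : 8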